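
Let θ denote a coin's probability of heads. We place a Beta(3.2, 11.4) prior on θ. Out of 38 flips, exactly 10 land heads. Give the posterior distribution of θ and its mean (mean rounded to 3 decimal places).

Observing 10 successes and 28 failures updates Beta(3.2, 11.4) by adding the success and failure counts to the two shape parameters: α = 3.2+10 = 13.2, β = 11.4+28 = 39.4.
E[θ | data] = 13.2/(13.2+39.4) = 0.251.

Posterior: Beta(13.2, 39.4); mean ≈ 0.251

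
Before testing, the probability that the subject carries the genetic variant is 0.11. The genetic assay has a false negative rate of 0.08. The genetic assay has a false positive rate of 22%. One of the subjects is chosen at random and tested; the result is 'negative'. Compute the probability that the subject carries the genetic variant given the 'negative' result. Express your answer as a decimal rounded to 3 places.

Let H be the event that the subject carries the genetic variant. P(H) = 0.11, so P(¬H) = 0.89. With E the 'negative' result, P(E|H) = 0.08 and P(E|¬H) = 0.78.
P(E) = 0.08·0.11 + 0.78·0.89 = 0.0088000 + 0.69420 = 0.70300.
By Bayes' theorem, P(H|E) = 0.0088000 / 0.70300 = 0.013.

P(H | E) ≈ 0.013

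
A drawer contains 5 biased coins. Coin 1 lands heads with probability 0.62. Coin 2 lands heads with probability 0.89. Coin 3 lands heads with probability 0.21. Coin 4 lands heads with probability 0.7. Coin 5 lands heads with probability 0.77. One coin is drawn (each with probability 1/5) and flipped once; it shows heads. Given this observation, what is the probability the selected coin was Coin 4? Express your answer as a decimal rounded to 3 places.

Posterior probability ≈ 0.219

Tabulate prior·likelihood by source: [1] prior 0.2, lik 0.62, product 0.1240; [2] prior 0.2, lik 0.89, product 0.1780; [3] prior 0.2, lik 0.21, product 0.04200; [4] prior 0.2, lik 0.7, product 0.1400; [5] prior 0.2, lik 0.77, product 0.1540.
Normalizing constant = 0.63800; the posterior for Coin 4 is its product over the sum, 0.1400/0.63800 = 0.219.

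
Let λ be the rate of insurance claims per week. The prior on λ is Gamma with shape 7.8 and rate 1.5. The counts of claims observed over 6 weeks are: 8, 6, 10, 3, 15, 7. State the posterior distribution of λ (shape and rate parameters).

Total count ∑xᵢ = 49 over n = 6 weeks.
Gamma is conjugate to the Poisson likelihood: posterior is Gamma(shape = 7.8+49 = 56.8, rate = 1.5+6 = 7.5).

Posterior: Gamma(shape=56.8, rate=7.5)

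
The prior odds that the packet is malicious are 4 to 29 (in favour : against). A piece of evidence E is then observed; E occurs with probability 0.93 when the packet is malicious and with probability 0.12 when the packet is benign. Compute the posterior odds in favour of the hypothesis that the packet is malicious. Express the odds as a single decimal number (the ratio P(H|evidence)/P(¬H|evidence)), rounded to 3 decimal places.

Prior odds = 4/29 = 0.13793. In log-odds, ln(0.13793) = -1.9810.
Add log likelihood ratio: ln(7.7500) = 2.0477.
Posterior log-odds = 0.066691, so posterior odds = exp(0.066691) = 1.0690.

Posterior odds ≈ 1.069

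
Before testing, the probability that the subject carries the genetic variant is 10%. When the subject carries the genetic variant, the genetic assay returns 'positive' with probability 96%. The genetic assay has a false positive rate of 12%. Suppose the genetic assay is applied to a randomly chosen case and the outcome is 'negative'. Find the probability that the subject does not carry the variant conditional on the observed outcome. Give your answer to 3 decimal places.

P(¬H | E) ≈ 0.995

Write H for 'the subject carries the genetic variant'. Prior odds H:¬H = 0.1/0.9 = 0.11111. For the 'negative' outcome, the likelihood ratio is 0.04/0.88 = 0.045455.
Posterior odds = 0.11111 × 0.045455 = 0.0050505, so P(H|E) = 0.0050505/(1+0.0050505) = 0.005. Then P(¬H|E) = 1 − 0.005 = 0.995.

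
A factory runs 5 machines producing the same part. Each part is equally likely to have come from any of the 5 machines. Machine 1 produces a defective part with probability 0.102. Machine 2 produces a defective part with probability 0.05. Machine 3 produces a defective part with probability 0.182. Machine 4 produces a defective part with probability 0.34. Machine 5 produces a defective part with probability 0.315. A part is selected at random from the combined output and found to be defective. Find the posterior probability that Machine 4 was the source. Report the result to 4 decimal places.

Posterior probability ≈ 0.3438

P(defective|M1) = 0.102; P(defective|M2) = 0.05; P(defective|M3) = 0.182; P(defective|M4) = 0.34; P(defective|M5) = 0.315.
Prior × likelihood for each source: 0.2·0.102=0.02040, 0.2·0.05=0.01000, 0.2·0.182=0.03640, 0.2·0.34=0.06800, 0.2·0.315=0.06300. Summing gives P(defective) = 0.19780.
P(Machine 4 | defective) = 0.06800 / 0.19780 = 0.3438.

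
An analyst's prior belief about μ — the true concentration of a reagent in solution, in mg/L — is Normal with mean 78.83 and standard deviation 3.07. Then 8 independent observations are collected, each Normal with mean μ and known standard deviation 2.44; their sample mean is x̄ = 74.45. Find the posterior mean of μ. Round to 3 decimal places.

With known σ, the Normal prior is conjugate. Weight on the data is w = (n/σ²)/(n/σ² + 1/τ₀²) = 1.34372/(1.34372+0.106102) = 0.92682.
Posterior mean = w·x̄ + (1−w)·μ₀ = 0.92682·74.45 + 0.073182·78.83 = 74.771.

Posterior mean ≈ 74.771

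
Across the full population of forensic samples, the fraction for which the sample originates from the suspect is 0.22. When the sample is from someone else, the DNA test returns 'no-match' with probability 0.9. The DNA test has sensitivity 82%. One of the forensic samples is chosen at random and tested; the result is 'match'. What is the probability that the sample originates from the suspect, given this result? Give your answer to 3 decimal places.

Write H for 'the sample originates from the suspect'. Prior odds H:¬H = 0.22/0.78 = 0.28205. For the 'match' outcome, the likelihood ratio is 0.82/0.1 = 8.2000.
Posterior odds = 0.28205 × 8.2000 = 2.3128, so P(H|E) = 2.3128/(1+2.3128) = 0.698.

P(H | E) ≈ 0.698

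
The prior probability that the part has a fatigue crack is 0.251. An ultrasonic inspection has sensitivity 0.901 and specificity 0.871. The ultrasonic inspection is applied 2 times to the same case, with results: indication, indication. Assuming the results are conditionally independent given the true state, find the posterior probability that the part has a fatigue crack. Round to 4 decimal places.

Posterior P(H) ≈ 0.9424

With H the event that the part has a fatigue crack, the joint likelihood of the observed sequence is P(data|H) = 0.901·0.901 = 0.81180 and P(data|¬H) = 0.129·0.129 = 0.016641.
Bayes: P(H|data) = 0.251·0.81180 / (0.251·0.81180 + 0.749·0.016641) = 0.20376/0.21623 = 0.9424.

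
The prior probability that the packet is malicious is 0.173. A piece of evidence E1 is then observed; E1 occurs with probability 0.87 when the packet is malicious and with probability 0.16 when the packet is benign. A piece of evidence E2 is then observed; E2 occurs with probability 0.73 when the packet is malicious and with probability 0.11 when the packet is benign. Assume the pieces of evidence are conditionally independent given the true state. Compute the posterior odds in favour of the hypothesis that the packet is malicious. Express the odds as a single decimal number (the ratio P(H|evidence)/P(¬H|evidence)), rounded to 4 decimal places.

Posterior odds ≈ 7.5487

Prior odds = 0.173/(1−0.173) = 0.20919. In log-odds, ln(0.20919) = -1.5645.
Add log likelihood ratios: ln(5.4375) + ln(6.6364) = 3.5859.
Posterior log-odds = 2.0214, so posterior odds = exp(2.0214) = 7.5487.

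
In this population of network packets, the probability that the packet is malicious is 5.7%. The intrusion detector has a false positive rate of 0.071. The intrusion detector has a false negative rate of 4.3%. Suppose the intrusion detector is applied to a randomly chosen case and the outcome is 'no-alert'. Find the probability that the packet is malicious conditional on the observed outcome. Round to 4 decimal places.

Let H be the event that the packet is malicious. P(H) = 0.057, so P(¬H) = 0.943. With E the 'no-alert' result, P(E|H) = 0.043 and P(E|¬H) = 0.929.
P(E) = 0.043·0.057 + 0.929·0.943 = 0.0024510 + 0.87605 = 0.87850.
By Bayes' theorem, P(H|E) = 0.0024510 / 0.87850 = 0.0028.

P(H | E) ≈ 0.0028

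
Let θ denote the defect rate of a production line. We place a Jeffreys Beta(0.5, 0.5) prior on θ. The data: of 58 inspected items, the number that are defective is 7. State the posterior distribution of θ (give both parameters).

Posterior: Beta(7.5, 51.5)

The binomial likelihood is conjugate to the Beta prior: with 7 successes and 51 failures, the posterior is Beta(0.5+7, 0.5+51) = Beta(7.5, 51.5).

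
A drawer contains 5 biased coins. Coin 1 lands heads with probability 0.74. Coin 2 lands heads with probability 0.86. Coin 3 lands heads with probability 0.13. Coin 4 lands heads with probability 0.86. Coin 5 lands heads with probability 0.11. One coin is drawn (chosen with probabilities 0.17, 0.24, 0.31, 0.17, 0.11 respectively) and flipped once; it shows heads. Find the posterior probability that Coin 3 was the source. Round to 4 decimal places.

Posterior probability ≈ 0.0759

Tabulate prior·likelihood by source: [1] prior 0.17, lik 0.74, product 0.1258; [2] prior 0.24, lik 0.86, product 0.2064; [3] prior 0.31, lik 0.13, product 0.04030; [4] prior 0.17, lik 0.86, product 0.1462; [5] prior 0.11, lik 0.11, product 0.01210.
Normalizing constant = 0.53080; the posterior for Coin 3 is its product over the sum, 0.04030/0.53080 = 0.0759.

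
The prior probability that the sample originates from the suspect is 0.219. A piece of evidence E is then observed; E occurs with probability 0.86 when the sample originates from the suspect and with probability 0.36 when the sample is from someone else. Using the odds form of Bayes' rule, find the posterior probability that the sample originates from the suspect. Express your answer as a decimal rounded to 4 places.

Posterior probability ≈ 0.4012

Prior odds = 0.219/(1−0.219) = 0.28041.
Likelihood ratio for E = 0.86/0.36 = 2.3889.
Posterior odds = prior odds × LR = 0.66987.
Posterior probability = odds/(1+odds) = 0.66987/1.6699 = 0.4012.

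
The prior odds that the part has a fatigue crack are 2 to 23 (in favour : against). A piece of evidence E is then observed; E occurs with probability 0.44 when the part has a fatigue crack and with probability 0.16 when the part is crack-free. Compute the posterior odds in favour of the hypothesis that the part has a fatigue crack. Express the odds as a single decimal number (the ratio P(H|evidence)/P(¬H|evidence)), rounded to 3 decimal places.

Posterior odds ≈ 0.239

Prior odds = 2/23 = 0.086957.
Likelihood ratio for E = 0.44/0.16 = 2.7500.
Posterior odds = prior odds × LR = 0.23913.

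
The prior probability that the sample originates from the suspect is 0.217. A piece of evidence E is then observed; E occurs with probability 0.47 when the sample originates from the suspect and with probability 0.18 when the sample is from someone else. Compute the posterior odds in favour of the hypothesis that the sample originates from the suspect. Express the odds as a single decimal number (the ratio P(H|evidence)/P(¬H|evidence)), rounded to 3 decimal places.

Posterior odds ≈ 0.724

Prior odds = 0.217/(1−0.217) = 0.27714.
Likelihood ratio for E = 0.47/0.18 = 2.6111.
Posterior odds = prior odds × LR = 0.72364.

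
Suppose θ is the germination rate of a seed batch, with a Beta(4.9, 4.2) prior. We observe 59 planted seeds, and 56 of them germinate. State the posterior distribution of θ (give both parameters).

The binomial likelihood is conjugate to the Beta prior: with 56 successes and 3 failures, the posterior is Beta(4.9+56, 4.2+3) = Beta(60.9, 7.2).

Posterior: Beta(60.9, 7.2)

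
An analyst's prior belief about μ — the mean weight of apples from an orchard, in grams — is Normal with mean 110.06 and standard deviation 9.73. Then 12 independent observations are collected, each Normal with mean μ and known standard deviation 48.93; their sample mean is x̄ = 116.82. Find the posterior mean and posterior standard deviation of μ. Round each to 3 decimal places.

Posterior mean ≈ 112.235; posterior SD ≈ 8.013

With known σ, the Normal prior is conjugate. Weight on the data is w = (n/σ²)/(n/σ² + 1/τ₀²) = 0.00501223/(0.00501223+0.0105627) = 0.32181.
Posterior mean = w·x̄ + (1−w)·μ₀ = 0.32181·116.82 + 0.67819·110.06 = 112.235. Posterior variance = 1/(0.00501223+0.0105627) = 64.2058, so SD = 8.013.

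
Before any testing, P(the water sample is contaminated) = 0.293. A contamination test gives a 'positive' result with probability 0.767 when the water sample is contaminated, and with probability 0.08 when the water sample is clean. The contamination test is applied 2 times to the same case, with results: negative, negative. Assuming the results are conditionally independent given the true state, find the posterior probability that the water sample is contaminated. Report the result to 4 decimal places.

Posterior P(H) ≈ 0.0259

With H the event that the water sample is contaminated, the joint likelihood of the observed sequence is P(data|H) = 0.233·0.233 = 0.054289 and P(data|¬H) = 0.92·0.92 = 0.84640.
Bayes: P(H|data) = 0.293·0.054289 / (0.293·0.054289 + 0.707·0.84640) = 0.015907/0.61431 = 0.0259.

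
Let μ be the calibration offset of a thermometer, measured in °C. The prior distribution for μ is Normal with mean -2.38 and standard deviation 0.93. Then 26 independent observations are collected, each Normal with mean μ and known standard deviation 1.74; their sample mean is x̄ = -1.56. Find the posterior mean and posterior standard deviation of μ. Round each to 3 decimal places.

Posterior mean ≈ -1.657; posterior SD ≈ 0.320

Prior precision 1/τ₀² = 1/0.93² = 1.15620; data precision n/σ² = 26/1.74² = 8.58766.
Posterior precision = 1.15620 + 8.58766 = 9.74386, giving posterior SD = 1/√9.74386 = 0.320.
Posterior mean = (1.15620·-2.38 + 8.58766·-1.56) / 9.74386 = -1.657.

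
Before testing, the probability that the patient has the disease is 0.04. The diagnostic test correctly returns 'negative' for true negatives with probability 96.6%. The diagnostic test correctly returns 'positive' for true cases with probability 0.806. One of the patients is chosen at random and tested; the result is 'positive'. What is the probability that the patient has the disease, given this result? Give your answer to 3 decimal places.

P(H | E) ≈ 0.497

Write H for 'the patient has the disease'. Prior odds H:¬H = 0.04/0.96 = 0.041667. For the 'positive' outcome, the likelihood ratio is 0.806/0.034 = 23.706.
Posterior odds = 0.041667 × 23.706 = 0.98775, so P(H|E) = 0.98775/(1+0.98775) = 0.497.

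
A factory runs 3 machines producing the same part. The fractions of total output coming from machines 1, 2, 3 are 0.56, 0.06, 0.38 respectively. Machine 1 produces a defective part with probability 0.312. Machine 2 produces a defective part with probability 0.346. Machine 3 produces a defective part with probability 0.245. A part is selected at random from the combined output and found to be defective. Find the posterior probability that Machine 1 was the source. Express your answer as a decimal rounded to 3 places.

Posterior probability ≈ 0.605

Tabulate prior·likelihood by source: [1] prior 0.56, lik 0.312, product 0.1747; [2] prior 0.06, lik 0.346, product 0.02076; [3] prior 0.38, lik 0.245, product 0.09310.
Normalizing constant = 0.28858; the posterior for Machine 1 is its product over the sum, 0.1747/0.28858 = 0.605.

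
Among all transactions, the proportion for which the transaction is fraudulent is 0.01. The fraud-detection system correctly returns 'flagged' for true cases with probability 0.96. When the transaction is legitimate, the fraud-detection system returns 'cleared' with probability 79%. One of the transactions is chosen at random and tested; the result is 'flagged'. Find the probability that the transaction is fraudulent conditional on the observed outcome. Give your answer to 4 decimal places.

P(H | E) ≈ 0.0441

Let H be the event that the transaction is fraudulent. P(H) = 0.01, so P(¬H) = 0.99. With E the 'flagged' result, P(E|H) = 0.96 and P(E|¬H) = 0.21.
P(E) = 0.96·0.01 + 0.21·0.99 = 0.0096000 + 0.20790 = 0.21750.
By Bayes' theorem, P(H|E) = 0.0096000 / 0.21750 = 0.0441.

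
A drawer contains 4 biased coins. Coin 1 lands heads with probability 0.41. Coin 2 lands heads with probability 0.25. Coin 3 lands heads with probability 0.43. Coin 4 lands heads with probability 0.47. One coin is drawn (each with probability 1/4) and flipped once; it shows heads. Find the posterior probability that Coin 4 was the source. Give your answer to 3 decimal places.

Posterior probability ≈ 0.301

P(heads|C1) = 0.41; P(heads|C2) = 0.25; P(heads|C3) = 0.43; P(heads|C4) = 0.47.
Prior × likelihood for each source: 0.25·0.41=0.1025, 0.25·0.25=0.06250, 0.25·0.43=0.1075, 0.25·0.47=0.1175. Summing gives P(heads) = 0.39000.
P(Coin 4 | heads) = 0.1175 / 0.39000 = 0.301.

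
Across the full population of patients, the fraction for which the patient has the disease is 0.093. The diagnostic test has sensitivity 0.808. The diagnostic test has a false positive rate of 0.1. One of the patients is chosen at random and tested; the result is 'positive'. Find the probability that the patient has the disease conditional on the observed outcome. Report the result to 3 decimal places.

Write H for 'the patient has the disease'. Prior odds H:¬H = 0.093/0.907 = 0.10254. For the 'positive' outcome, the likelihood ratio is 0.808/0.1 = 8.0800.
Posterior odds = 0.10254 × 8.0800 = 0.82849, so P(H|E) = 0.82849/(1+0.82849) = 0.453.

P(H | E) ≈ 0.453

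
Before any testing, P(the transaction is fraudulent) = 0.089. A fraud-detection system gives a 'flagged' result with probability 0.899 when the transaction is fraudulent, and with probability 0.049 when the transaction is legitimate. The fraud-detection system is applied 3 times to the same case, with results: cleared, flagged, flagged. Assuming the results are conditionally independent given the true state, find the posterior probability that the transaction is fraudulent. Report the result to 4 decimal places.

With H the event that the transaction is fraudulent, the joint likelihood of the observed sequence is P(data|H) = 0.101·0.899·0.899 = 0.081628 and P(data|¬H) = 0.951·0.049·0.049 = 0.0022834.
Bayes: P(H|data) = 0.089·0.081628 / (0.089·0.081628 + 0.911·0.0022834) = 0.0072649/0.0093451 = 0.7774.

Posterior P(H) ≈ 0.7774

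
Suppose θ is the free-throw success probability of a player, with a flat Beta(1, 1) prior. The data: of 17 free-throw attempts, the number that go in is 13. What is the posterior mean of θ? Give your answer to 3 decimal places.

Posterior mean ≈ 0.737

Observing 13 successes and 4 failures updates Beta(1, 1) by adding the success and failure counts to the two shape parameters: α = 1+13 = 14, β = 1+4 = 5.
Posterior mean = α/(α+β) = 14/19 = 0.737.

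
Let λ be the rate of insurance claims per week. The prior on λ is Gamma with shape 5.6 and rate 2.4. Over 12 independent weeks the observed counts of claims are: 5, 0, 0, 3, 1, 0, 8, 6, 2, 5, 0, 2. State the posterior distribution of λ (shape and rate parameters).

The Poisson likelihood adds the total count to the shape and the number of exposure periods to the rate. Here ∑xᵢ = 32 and n = 12, so shape 5.6→37.6 and rate 2.4→14.4.

Posterior: Gamma(shape=37.6, rate=14.4)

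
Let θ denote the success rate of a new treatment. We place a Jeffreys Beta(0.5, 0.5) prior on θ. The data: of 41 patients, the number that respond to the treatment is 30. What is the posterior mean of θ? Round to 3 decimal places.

Observing 30 successes and 11 failures updates Beta(0.5, 0.5) by adding the success and failure counts to the two shape parameters: α = 0.5+30 = 30.5, β = 0.5+11 = 11.5.
Posterior mean = α/(α+β) = 30.5/42 = 0.726.

Posterior mean ≈ 0.726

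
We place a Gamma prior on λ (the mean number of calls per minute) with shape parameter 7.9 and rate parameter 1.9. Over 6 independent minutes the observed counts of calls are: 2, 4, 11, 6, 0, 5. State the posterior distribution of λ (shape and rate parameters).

Posterior: Gamma(shape=35.9, rate=7.9)

Total count ∑xᵢ = 28 over n = 6 minutes.
Gamma is conjugate to the Poisson likelihood: posterior is Gamma(shape = 7.9+28 = 35.9, rate = 1.9+6 = 7.9).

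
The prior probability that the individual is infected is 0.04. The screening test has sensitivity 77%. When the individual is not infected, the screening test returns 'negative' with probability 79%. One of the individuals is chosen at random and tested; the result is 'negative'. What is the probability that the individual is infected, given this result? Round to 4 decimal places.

P(H | E) ≈ 0.0120

Let H be the event that the individual is infected. P(H) = 0.04, so P(¬H) = 0.96. With E the 'negative' result, P(E|H) = 0.23 and P(E|¬H) = 0.79.
P(E) = 0.23·0.04 + 0.79·0.96 = 0.0092000 + 0.75840 = 0.76760.
By Bayes' theorem, P(H|E) = 0.0092000 / 0.76760 = 0.0120.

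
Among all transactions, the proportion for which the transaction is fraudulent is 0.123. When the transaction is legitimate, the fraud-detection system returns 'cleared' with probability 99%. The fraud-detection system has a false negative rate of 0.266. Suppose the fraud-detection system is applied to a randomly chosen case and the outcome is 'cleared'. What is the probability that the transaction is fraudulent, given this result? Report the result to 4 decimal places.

Write H for 'the transaction is fraudulent'. Prior odds H:¬H = 0.123/0.877 = 0.14025. For the 'cleared' outcome, the likelihood ratio is 0.266/0.99 = 0.26869.
Posterior odds = 0.14025 × 0.26869 = 0.037684, so P(H|E) = 0.037684/(1+0.037684) = 0.0363.

P(H | E) ≈ 0.0363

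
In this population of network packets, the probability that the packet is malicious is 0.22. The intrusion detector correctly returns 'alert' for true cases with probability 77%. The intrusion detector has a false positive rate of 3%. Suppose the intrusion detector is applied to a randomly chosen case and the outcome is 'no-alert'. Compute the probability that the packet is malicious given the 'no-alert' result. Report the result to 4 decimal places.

Write H for 'the packet is malicious'. Prior odds H:¬H = 0.22/0.78 = 0.28205. For the 'no-alert' outcome, the likelihood ratio is 0.23/0.97 = 0.23711.
Posterior odds = 0.28205 × 0.23711 = 0.066878, so P(H|E) = 0.066878/(1+0.066878) = 0.0627.

P(H | E) ≈ 0.0627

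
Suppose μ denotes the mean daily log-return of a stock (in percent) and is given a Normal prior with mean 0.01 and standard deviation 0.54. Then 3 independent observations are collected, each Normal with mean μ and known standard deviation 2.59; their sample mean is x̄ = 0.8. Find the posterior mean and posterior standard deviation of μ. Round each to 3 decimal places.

Posterior mean ≈ 0.101; posterior SD ≈ 0.508

With known σ, the Normal prior is conjugate. Weight on the data is w = (n/σ²)/(n/σ² + 1/τ₀²) = 0.447221/(0.447221+3.42936) = 0.11536.
Posterior mean = w·x̄ + (1−w)·μ₀ = 0.11536·0.8 + 0.88464·0.01 = 0.101. Posterior variance = 1/(0.447221+3.42936) = 0.257960, so SD = 0.508.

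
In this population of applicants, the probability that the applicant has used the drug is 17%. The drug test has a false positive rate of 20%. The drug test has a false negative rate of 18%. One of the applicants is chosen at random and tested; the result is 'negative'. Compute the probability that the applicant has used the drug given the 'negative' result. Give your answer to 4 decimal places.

P(H | E) ≈ 0.0441

Let H be the event that the applicant has used the drug. P(H) = 0.17, so P(¬H) = 0.83. With E the 'negative' result, P(E|H) = 0.18 and P(E|¬H) = 0.8.
P(E) = 0.18·0.17 + 0.8·0.83 = 0.030600 + 0.66400 = 0.69460.
By Bayes' theorem, P(H|E) = 0.030600 / 0.69460 = 0.0441.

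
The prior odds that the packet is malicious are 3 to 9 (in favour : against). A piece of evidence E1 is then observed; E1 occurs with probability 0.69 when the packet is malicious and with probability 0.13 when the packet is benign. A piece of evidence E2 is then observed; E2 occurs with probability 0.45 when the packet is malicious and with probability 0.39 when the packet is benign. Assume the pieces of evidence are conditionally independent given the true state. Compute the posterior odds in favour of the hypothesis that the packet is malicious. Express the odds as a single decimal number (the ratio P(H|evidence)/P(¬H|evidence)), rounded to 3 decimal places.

Posterior odds ≈ 2.041

Prior odds = 3/9 = 0.33333.
Likelihood ratio for E1 = 0.69/0.13 = 5.3077.
Likelihood ratio for E2 = 0.45/0.39 = 1.1538.
Posterior odds = prior odds × LR₁ × LR₂ = 2.0414.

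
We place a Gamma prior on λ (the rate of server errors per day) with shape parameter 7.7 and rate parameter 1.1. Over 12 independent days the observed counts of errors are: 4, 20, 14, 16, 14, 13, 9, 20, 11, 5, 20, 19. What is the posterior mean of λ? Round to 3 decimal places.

The Poisson likelihood adds the total count to the shape and the number of exposure periods to the rate. Here ∑xᵢ = 165 and n = 12, so shape 7.7→172.7 and rate 1.1→13.1.
Posterior mean = shape/rate = 172.7/13.1 = 13.183.

Posterior mean ≈ 13.183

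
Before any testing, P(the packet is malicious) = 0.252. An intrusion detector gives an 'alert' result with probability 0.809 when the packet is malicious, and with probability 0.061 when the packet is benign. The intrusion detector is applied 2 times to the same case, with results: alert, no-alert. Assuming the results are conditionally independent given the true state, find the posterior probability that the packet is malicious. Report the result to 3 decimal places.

Posterior P(H) ≈ 0.476

Let H be the event that the packet is malicious; start with P(H) = 0.252. P('alert'|H) = 0.809, P('alert'|¬H) = 0.061.
Update on result 1 ('alert'): P(H) ← 0.809·0.2520 / (0.809·0.2520 + 0.061·0.7480) = 0.20387/0.24950 = 0.8171.
Update on result 2 ('no-alert'): P(H) ← 0.191·0.8171 / (0.191·0.8171 + 0.939·0.1829) = 0.15607/0.32779 = 0.4761.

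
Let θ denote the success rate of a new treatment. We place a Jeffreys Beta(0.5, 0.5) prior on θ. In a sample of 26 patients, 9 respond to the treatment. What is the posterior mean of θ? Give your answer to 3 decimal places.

Posterior mean ≈ 0.352

Observing 9 successes and 17 failures updates Beta(0.5, 0.5) by adding the success and failure counts to the two shape parameters: α = 0.5+9 = 9.5, β = 0.5+17 = 17.5.
E[θ | data] = 9.5/(9.5+17.5) = 0.352.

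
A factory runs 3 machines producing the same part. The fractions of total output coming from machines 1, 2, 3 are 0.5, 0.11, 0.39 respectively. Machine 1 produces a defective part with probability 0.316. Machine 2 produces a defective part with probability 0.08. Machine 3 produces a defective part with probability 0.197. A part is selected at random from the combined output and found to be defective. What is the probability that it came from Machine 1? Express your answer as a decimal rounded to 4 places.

P(defective|M1) = 0.316; P(defective|M2) = 0.08; P(defective|M3) = 0.197.
Prior × likelihood for each source: 0.5·0.316=0.1580, 0.11·0.08=0.008800, 0.39·0.197=0.07683. Summing gives P(defective) = 0.24363.
P(Machine 1 | defective) = 0.1580 / 0.24363 = 0.6485.

Posterior probability ≈ 0.6485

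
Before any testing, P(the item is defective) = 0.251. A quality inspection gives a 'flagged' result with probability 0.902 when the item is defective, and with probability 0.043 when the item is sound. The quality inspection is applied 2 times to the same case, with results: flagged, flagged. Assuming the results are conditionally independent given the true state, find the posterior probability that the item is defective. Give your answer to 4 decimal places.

Posterior P(H) ≈ 0.9933

With H the event that the item is defective, the joint likelihood of the observed sequence is P(data|H) = 0.902·0.902 = 0.81360 and P(data|¬H) = 0.043·0.043 = 0.0018490.
Bayes: P(H|data) = 0.251·0.81360 / (0.251·0.81360 + 0.749·0.0018490) = 0.20421/0.20560 = 0.9933.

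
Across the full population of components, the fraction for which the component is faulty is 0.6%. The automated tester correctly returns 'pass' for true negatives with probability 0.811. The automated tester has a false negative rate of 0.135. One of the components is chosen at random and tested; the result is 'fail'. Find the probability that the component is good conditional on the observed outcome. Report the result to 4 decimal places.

Let H be the event that the component is faulty. P(H) = 0.006, so P(¬H) = 0.994. With E the 'fail' result, P(E|H) = 0.865 and P(E|¬H) = 0.189.
P(E) = 0.865·0.006 + 0.189·0.994 = 0.0051900 + 0.18787 = 0.19306.
By Bayes' theorem, P(H|E) = 0.0051900 / 0.19306 = 0.0269. Hence P(¬H|E) = 1 − 0.0269 = 0.9731.

P(¬H | E) ≈ 0.9731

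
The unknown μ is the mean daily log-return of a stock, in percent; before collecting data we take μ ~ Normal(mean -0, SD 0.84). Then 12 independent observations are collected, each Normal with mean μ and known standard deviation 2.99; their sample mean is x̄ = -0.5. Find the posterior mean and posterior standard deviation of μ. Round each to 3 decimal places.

Posterior mean ≈ -0.243; posterior SD ≈ 0.602

Prior precision 1/τ₀² = 1/0.84² = 1.41723; data precision n/σ² = 12/2.99² = 1.34227.
Posterior precision = 1.41723 + 1.34227 = 2.75950, giving posterior SD = 1/√2.75950 = 0.602.
Posterior mean = (1.41723·-0 + 1.34227·-0.5) / 2.75950 = -0.243.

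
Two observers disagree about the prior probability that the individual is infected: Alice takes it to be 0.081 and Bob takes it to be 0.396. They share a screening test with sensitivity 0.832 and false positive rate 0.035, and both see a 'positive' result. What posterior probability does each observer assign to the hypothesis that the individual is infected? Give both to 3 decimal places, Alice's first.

The likelihood ratio for a 'positive' result is 0.832/0.035 = 23.771.
Alice: prior odds 0.081/0.919 = 0.088139; posterior odds 2.0952; posterior probability 0.677.
Bob: prior odds 0.396/0.604 = 0.65563; posterior odds 15.585; posterior probability 0.940.

Alice: 0.677; Bob: 0.940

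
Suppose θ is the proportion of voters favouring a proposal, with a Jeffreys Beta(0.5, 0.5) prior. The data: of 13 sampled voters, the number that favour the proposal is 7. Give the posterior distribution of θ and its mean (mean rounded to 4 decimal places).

The binomial likelihood is conjugate to the Beta prior: with 7 successes and 6 failures, the posterior is Beta(0.5+7, 0.5+6) = Beta(7.5, 6.5).
Posterior mean = α/(α+β) = 7.5/14 = 0.5357.

Posterior: Beta(7.5, 6.5); mean ≈ 0.5357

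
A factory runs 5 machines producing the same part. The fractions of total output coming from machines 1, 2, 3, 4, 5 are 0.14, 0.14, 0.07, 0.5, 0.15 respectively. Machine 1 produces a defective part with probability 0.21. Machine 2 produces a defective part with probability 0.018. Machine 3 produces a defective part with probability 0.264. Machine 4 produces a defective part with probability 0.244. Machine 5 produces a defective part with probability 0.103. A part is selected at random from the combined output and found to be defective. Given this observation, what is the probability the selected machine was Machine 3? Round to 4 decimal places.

Posterior probability ≈ 0.0984

Tabulate prior·likelihood by source: [1] prior 0.14, lik 0.21, product 0.02940; [2] prior 0.14, lik 0.018, product 0.002520; [3] prior 0.07, lik 0.264, product 0.01848; [4] prior 0.5, lik 0.244, product 0.1220; [5] prior 0.15, lik 0.103, product 0.01545.
Normalizing constant = 0.18785; the posterior for Machine 3 is its product over the sum, 0.01848/0.18785 = 0.0984.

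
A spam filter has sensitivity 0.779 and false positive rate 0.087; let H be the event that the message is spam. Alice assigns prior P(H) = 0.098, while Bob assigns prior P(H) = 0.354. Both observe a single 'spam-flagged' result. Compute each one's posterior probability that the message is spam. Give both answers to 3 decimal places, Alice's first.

P('+'|H) = 0.779, P('+'|¬H) = 0.087.
Alice: numerator 0.779·0.098 = 0.076342; evidence = 0.076342+0.087·0.902 = 0.15482; posterior = 0.493.
Bob: numerator 0.779·0.354 = 0.27577; evidence = 0.27577+0.087·0.646 = 0.33197; posterior = 0.831.

Alice: 0.493; Bob: 0.831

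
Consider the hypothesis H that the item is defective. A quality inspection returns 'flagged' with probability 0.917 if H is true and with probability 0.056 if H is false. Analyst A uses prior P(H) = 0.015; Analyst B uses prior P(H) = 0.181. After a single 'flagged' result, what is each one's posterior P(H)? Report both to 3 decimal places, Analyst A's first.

P('+'|H) = 0.917, P('+'|¬H) = 0.056.
Analyst A: numerator 0.917·0.015 = 0.013755; evidence = 0.013755+0.056·0.985 = 0.068915; posterior = 0.200.
Analyst B: numerator 0.917·0.181 = 0.16598; evidence = 0.16598+0.056·0.819 = 0.21184; posterior = 0.783.

Analyst A: 0.200; Analyst B: 0.783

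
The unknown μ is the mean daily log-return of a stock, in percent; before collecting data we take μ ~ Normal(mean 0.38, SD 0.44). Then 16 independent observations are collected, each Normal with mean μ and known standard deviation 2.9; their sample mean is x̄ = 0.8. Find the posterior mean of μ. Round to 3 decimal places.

Posterior mean ≈ 0.493

Prior precision 1/τ₀² = 1/0.44² = 5.16529; data precision n/σ² = 16/2.9² = 1.90250.
Posterior precision = 5.16529 + 1.90250 = 7.06779.
Posterior mean = (5.16529·0.38 + 1.90250·0.8) / 7.06779 = 0.493.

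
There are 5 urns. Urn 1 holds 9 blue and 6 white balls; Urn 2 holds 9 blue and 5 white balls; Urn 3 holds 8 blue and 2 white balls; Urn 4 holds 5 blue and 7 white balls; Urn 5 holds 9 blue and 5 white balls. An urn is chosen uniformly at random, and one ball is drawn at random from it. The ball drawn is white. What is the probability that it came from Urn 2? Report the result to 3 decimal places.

P(white|Urn 1) = 0.4; P(white|Urn 2) = 0.3571; P(white|Urn 3) = 0.2; P(white|Urn 4) = 0.5833; P(white|Urn 5) = 0.3571.
Prior × likelihood for each source: 0.2·0.4=0.08000, 0.2·0.3571=0.07143, 0.2·0.2=0.04000, 0.2·0.5833=0.1167, 0.2·0.3571=0.07143. Summing gives P(white) = 0.37952.
P(Urn 2 | white) = 0.07143 / 0.37952 = 0.188.

Posterior probability ≈ 0.188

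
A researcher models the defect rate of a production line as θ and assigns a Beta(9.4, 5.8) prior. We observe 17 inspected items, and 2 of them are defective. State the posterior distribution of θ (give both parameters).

Posterior: Beta(11.4, 20.8)

The binomial likelihood is conjugate to the Beta prior: with 2 successes and 15 failures, the posterior is Beta(9.4+2, 5.8+15) = Beta(11.4, 20.8).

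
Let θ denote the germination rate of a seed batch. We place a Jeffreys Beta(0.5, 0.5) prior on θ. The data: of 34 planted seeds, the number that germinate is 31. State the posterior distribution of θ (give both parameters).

The binomial likelihood is conjugate to the Beta prior: with 31 successes and 3 failures, the posterior is Beta(0.5+31, 0.5+3) = Beta(31.5, 3.5).

Posterior: Beta(31.5, 3.5)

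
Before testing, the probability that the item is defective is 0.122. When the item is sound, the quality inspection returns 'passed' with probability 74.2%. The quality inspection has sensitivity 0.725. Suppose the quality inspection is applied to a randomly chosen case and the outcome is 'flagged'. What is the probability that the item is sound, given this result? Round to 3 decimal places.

Let H be the event that the item is defective. P(H) = 0.122, so P(¬H) = 0.878. With E the 'flagged' result, P(E|H) = 0.725 and P(E|¬H) = 0.258.
P(E) = 0.725·0.122 + 0.258·0.878 = 0.088450 + 0.22652 = 0.31497.
By Bayes' theorem, P(H|E) = 0.088450 / 0.31497 = 0.281. Hence P(¬H|E) = 1 − 0.281 = 0.719.

P(¬H | E) ≈ 0.719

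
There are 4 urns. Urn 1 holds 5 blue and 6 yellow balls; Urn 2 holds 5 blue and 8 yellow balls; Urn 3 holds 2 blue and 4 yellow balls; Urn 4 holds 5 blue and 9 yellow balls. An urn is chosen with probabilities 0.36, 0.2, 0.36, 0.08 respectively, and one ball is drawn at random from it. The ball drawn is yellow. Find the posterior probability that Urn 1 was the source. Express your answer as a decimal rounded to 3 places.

P(yellow|Urn 1) = 0.5455; P(yellow|Urn 2) = 0.6154; P(yellow|Urn 3) = 0.6667; P(yellow|Urn 4) = 0.6429.
Prior × likelihood for each source: 0.36·0.5455=0.1964, 0.2·0.6154=0.1231, 0.36·0.6667=0.2400, 0.08·0.6429=0.05143. Summing gives P(yellow) = 0.61087.
P(Urn 1 | yellow) = 0.1964 / 0.61087 = 0.321.

Posterior probability ≈ 0.321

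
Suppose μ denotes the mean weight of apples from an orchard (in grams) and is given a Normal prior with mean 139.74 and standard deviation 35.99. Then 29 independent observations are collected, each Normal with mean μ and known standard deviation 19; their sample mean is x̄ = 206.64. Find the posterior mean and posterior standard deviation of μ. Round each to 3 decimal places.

Prior precision 1/τ₀² = 1/35.99² = 0.00077203; data precision n/σ² = 29/19² = 0.0803324.
Posterior precision = 0.00077203 + 0.0803324 = 0.0811044, giving posterior SD = 1/√0.0811044 = 3.511.
Posterior mean = (0.00077203·139.74 + 0.0803324·206.64) / 0.0811044 = 206.003.

Posterior mean ≈ 206.003; posterior SD ≈ 3.511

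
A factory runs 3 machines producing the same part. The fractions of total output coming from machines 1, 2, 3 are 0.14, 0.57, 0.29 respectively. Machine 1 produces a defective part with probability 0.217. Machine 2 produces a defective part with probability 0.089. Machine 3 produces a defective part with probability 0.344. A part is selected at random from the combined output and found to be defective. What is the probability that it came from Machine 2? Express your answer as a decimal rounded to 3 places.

P(defective|M1) = 0.217; P(defective|M2) = 0.089; P(defective|M3) = 0.344.
Prior × likelihood for each source: 0.14·0.217=0.03038, 0.57·0.089=0.05073, 0.29·0.344=0.09976. Summing gives P(defective) = 0.18087.
P(Machine 2 | defective) = 0.05073 / 0.18087 = 0.280.

Posterior probability ≈ 0.280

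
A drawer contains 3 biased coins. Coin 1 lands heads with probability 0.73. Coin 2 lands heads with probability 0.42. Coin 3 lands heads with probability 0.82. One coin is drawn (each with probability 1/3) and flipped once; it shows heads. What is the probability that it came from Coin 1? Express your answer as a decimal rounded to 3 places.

Tabulate prior·likelihood by source: [1] prior 0.333333, lik 0.73, product 0.2433; [2] prior 0.333333, lik 0.42, product 0.1400; [3] prior 0.333333, lik 0.82, product 0.2733.
Normalizing constant = 0.65667; the posterior for Coin 1 is its product over the sum, 0.2433/0.65667 = 0.371.

Posterior probability ≈ 0.371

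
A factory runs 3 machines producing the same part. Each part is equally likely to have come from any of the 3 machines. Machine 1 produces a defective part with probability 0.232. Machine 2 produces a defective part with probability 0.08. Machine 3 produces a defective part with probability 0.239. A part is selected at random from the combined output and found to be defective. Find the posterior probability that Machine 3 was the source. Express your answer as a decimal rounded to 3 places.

P(defective|M1) = 0.232; P(defective|M2) = 0.08; P(defective|M3) = 0.239.
Prior × likelihood for each source: 0.333333·0.232=0.07733, 0.333333·0.08=0.02667, 0.333333·0.239=0.07967. Summing gives P(defective) = 0.18367.
P(Machine 3 | defective) = 0.07967 / 0.18367 = 0.434.

Posterior probability ≈ 0.434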